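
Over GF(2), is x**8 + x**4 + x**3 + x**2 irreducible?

No

Write m(x) = x**8 + x**4 + x**3 + x**2.
Check for roots in GF(2): m(0) = 0 → root; m(1) = 0 → root.
m(0) = 0, so (x) divides m(x); m is reducible.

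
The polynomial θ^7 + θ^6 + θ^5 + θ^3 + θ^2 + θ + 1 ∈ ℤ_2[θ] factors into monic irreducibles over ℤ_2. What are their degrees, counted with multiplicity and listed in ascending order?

Write f(θ) = θ^7 + θ^6 + θ^5 + θ^3 + θ^2 + θ + 1.
Roots in ℤ_2: f(0) = 1; f(1) = 1.
Complete factorization: f(θ) = (θ^7 + θ^6 + θ^5 + θ^3 + θ^2 + θ + 1).
Factor degrees with multiplicity: 7 = 7.

7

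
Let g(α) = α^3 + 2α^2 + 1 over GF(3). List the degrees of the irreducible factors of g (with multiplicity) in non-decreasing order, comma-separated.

Roots in GF(3): g(0) = 1; g(1) = 1; g(2) = 2.
Complete factorization: g(α) = (α^3 + 2α^2 + 1).
Factor degrees with multiplicity: 3 = 3.

3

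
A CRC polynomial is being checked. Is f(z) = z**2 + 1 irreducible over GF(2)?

Check for roots in GF(2): f(0) = 1; f(1) = 0 → root.
f(1) = 0, so (z − 1) divides f(z); f is reducible.

No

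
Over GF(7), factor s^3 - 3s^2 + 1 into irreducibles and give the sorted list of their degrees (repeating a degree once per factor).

Write h(s) = s^3 - 3s^2 + 1.
Complete factorization: h(s) = (s^3 - 3s^2 + 1).
Factor degrees with multiplicity: 3 = 3.

3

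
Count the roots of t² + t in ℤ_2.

2

Write P(t) = t² + t.
Evaluate at each of the 2 elements of ℤ_2:
P(0) = 0 → root; P(1) = 0 → root.
Roots: {0, 1}.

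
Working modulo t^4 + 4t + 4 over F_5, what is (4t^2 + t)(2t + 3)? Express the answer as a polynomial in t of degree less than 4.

3t^3 + 4t^2 + 3t

Multiply in F_5[t]: (4t^2 + t)·(2t + 3) = 3t^3 + 4t^2 + 3t.
Reduced: 3t^3 + 4t^2 + 3t.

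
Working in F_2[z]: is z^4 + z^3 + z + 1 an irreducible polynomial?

Write f(z) = z^4 + z^3 + z + 1.
Check for roots in F_2: f(0) = 1; f(1) = 0 → root.
f(1) = 0, so (z − 1) divides f(z); f is reducible.

No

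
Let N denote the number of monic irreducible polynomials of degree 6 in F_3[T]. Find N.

By the necklace-counting formula, N_3(6) = (1/6) Σ_{d|6} μ(6/d)·3^d.
Divisors of 6: 1, 2, 3, 6; μ(6/d) for each: 1, -1, -1, 1.
Σ = 3^1 − 3^2 − 3^3 + 3^6 = 696.
N = 696/6 = 116.

116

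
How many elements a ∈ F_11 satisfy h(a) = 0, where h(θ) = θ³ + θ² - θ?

Evaluate at each of the 11 elements of F_11:
h(0) = 0 → root; h(1) = 1; h(2) = 10; h(3) = 0 → root; h(4) = 10; h(5) = 2; h(6) = 4; h(7) = 0 → root; h(8) = 7; h(9) = 9; h(10) = 1.
Roots: {0, 3, 7}.

3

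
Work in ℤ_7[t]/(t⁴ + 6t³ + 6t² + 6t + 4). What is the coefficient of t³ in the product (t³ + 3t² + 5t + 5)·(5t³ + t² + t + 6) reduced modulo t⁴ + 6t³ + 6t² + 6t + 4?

Multiply in ℤ_7[t]: (t³ + 3t² + 5t + 5)·(5t³ + t² + t + 6) = 5t⁶ + 2t⁵ + t⁴ + 4t³ + 2.
Reduce using t⁴ ≡ t³ + t² + t + 3 (mod t⁴ + 6t³ + 6t² + 6t + 4).
Reduced: t³ + 6t + 6.

1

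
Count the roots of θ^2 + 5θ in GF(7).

Write P(θ) = θ^2 + 5θ.
Evaluate at each of the 7 elements of GF(7):
P(0) = 0 → root; P(1) = 6; P(2) = 0 → root; P(3) = 3; P(4) = 1; P(5) = 1; P(6) = 3.
Roots: {0, 2}.

2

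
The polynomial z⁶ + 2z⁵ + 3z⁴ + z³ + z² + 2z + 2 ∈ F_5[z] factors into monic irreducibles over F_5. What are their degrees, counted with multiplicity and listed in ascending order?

Write h(z) = z⁶ + 2z⁵ + 3z⁴ + z³ + z² + 2z + 2.
Roots in F_5: h(0) = 2; h(1) = 2; h(2) = 4; h(3) = 2; h(4) = 2.
Complete factorization: h(z) = (z³ + 3z² + 2)·(z³ + 4z² + z + 1).
Factor degrees with multiplicity: 3 + 3 = 6.

3, 3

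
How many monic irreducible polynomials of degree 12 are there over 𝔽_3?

44220

The number of monic irreducibles of degree 12 over GF(3) is (1/12)·Σ_{d∣12} μ(12/d) 3^d.
Divisors of 12: 1, 2, 3, 4, 6, 12; μ(12/d) for each: 0, 1, 0, -1, -1, 1.
Σ = 3^2 − 3^4 − 3^6 + 3^12 = 530640.
N = 530640/12 = 44220.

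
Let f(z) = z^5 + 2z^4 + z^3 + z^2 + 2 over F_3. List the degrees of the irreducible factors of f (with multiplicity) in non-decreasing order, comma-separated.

1, 2, 2

Roots in F_3: f(0) = 2; f(1) = 1; f(2) = 0 → root.
Linear factors from roots: (z + 1).
Complete factorization: f(z) = (z + 1)·(z^2 + 1)·(z^2 + z + 2).
Factor degrees with multiplicity: 1 + 2 + 2 = 5.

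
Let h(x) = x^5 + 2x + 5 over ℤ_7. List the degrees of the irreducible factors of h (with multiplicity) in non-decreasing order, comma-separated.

Complete factorization: h(x) = (x^5 + 2x + 5).
Factor degrees with multiplicity: 5 = 5.

5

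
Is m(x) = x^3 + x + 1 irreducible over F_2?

Check for roots in F_2: m(0) = 1; m(1) = 1.
No roots. A degree-3 polynomial over a field with no linear factor is irreducible.

Yes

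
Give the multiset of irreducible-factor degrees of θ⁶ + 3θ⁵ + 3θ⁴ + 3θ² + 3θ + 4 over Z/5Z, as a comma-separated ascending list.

Write f(θ) = θ⁶ + 3θ⁵ + 3θ⁴ + 3θ² + 3θ + 4.
Roots in Z/5Z: f(0) = 4; f(1) = 2; f(2) = 0 → root; f(3) = 1; f(4) = 0 → root.
Linear factors from roots: (θ + 3), (θ + 1).
Complete factorization: f(θ) = (θ + 1)·(θ + 3)·(θ² + 3)·(θ² + 4θ + 1).
Factor degrees with multiplicity: 1 + 1 + 2 + 2 = 6.

1, 1, 2, 2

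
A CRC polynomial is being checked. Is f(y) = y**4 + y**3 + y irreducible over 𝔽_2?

Check for roots in 𝔽_2: f(0) = 0 → root; f(1) = 1.
f(0) = 0, so (y) divides f(y); f is reducible.

No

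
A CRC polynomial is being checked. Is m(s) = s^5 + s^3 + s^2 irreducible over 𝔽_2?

No

Check for roots in 𝔽_2: m(0) = 0 → root; m(1) = 1.
m(0) = 0, so (s) divides m(s); m is reducible.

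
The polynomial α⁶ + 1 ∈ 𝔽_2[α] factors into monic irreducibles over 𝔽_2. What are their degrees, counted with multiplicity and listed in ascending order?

Write g(α) = α⁶ + 1.
Roots in 𝔽_2: g(0) = 1; g(1) = 0 → root.
Linear factors from roots: (α + 1).
Complete factorization: g(α) = (α + 1)^2·(α² + α + 1)^2.
Factor degrees with multiplicity: 1 + 1 + 2 + 2 = 6.

1, 1, 2, 2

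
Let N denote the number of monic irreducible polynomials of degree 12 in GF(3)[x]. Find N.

x^(3^12) − x is the product of all monic irreducibles of degree dividing 12; Möbius inversion gives N = (1/12) Σ μ(12/d)·3^d.
Divisors of 12: 1, 2, 3, 4, 6, 12; μ(12/d) for each: 0, 1, 0, -1, -1, 1.
Σ = 3^2 − 3^4 − 3^6 + 3^12 = 530640.
N = 530640/12 = 44220.

44220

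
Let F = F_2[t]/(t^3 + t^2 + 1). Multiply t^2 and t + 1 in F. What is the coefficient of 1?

1

Multiply in F_2[t]: (t^2)·(t + 1) = t^3 + t^2.
Reduce using t^3 ≡ t^2 + 1 (mod t^3 + t^2 + 1).
Reduced: 1.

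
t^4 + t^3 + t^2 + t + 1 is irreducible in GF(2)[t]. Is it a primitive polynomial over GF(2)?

No

Write f(t) = t^4 + t^3 + t^2 + t + 1.
|GF(2^4)^×| = 2^4 − 1 = 15. Prime factorization: 15 = 3·5.
f is primitive ⇔ t has order 15 in GF(2)[t]/(f), i.e. t^(15/q) ≠ 1 for each prime q | 15.
t^(5) mod f = 1
t^(3) mod f = t^3.
Since t^(5) = 1, the order of t divides 5 < 15; not primitive.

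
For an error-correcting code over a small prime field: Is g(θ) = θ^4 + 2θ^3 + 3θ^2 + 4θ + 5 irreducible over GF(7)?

Yes

Check for roots in GF(7): g(0) = 5; g(1) = 1; g(2) = 1; g(3) = 4; g(4) = 5; g(5) = 2; g(6) = 3.
No roots, so no linear factors.
Degree-2 irreducible divisors: test the 21 monic irreducibles of degree 2 over GF(7).
None of them divide g (all give nonzero remainder).
No irreducible factor of degree ≤ 2 exists, so g is irreducible over GF(7).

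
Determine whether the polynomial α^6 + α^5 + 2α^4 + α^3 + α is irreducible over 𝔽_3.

No

Write P(α) = α^6 + α^5 + 2α^4 + α^3 + α.
Check for roots in 𝔽_3: P(0) = 0 → root; P(1) = 0 → root; P(2) = 0 → root.
P(0) = 0, so (α) divides P(α); P is reducible.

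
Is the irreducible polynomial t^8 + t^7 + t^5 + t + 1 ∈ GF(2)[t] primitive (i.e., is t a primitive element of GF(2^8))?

No

Write f(t) = t^8 + t^7 + t^5 + t + 1.
|GF(2^8)^×| = 2^8 − 1 = 255. Prime factorization: 255 = 3·5·17.
f is primitive ⇔ t has order 255 in GF(2)[t]/(f), i.e. t^(255/q) ≠ 1 for each prime q | 255.
t^(85) mod f = 1
t^(51) mod f = t^6 + t^4 + t^3 + t.
t^(15) mod f = t^5 + t^4 + t^3.
Since t^(85) = 1, the order of t divides 85 < 255; not primitive.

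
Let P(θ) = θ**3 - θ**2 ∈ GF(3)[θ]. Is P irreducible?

No

Check for roots in GF(3): P(0) = 0 → root; P(1) = 0 → root; P(2) = 1.
P(0) = 0, so (θ) divides P(θ); P is reducible.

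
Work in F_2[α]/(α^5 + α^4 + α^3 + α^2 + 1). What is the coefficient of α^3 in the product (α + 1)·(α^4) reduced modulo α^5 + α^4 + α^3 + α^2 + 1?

Multiply in F_2[α]: (α + 1)·(α^4) = α^5 + α^4.
Reduce using α^5 ≡ α^4 + α^3 + α^2 + 1 (mod α^5 + α^4 + α^3 + α^2 + 1).
Reduced: α^3 + α^2 + 1.

1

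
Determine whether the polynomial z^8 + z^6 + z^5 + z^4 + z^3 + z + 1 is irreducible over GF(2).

Write m(z) = z^8 + z^6 + z^5 + z^4 + z^3 + z + 1.
Check for roots in GF(2): m(0) = 1; m(1) = 1.
No roots, so no linear factors.
Monic irreducibles of degree 2 over GF(2): z^2 + z + 1.
None of them divide m (all give nonzero remainder).
Monic irreducibles of degree 3 over GF(2): z^3 + z + 1, z^3 + z^2 + 1.
None of them divide m (all give nonzero remainder).
Monic irreducibles of degree 4 over GF(2): z^4 + z + 1, z^4 + z^3 + 1, z^4 + z^3 + z^2 + z + 1.
None of them divide m (all give nonzero remainder).
No irreducible factor of degree ≤ 4 exists, so m is irreducible over GF(2).

Yes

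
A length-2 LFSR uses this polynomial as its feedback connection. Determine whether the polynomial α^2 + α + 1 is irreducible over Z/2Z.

Yes

Write m(α) = α^2 + α + 1.
Check for roots in Z/2Z: m(0) = 1; m(1) = 1.
No roots. A degree-2 polynomial over a field with no linear factor is irreducible.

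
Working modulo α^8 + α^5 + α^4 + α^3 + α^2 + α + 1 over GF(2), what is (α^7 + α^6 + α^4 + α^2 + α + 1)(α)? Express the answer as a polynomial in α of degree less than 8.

α^7 + α^4 + 1

Multiply in GF(2)[α]: (α^7 + α^6 + α^4 + α^2 + α + 1)·(α) = α^8 + α^7 + α^5 + α^3 + α^2 + α.
Reduce using α^8 ≡ α^5 + α^4 + α^3 + α^2 + α + 1 (mod α^8 + α^5 + α^4 + α^3 + α^2 + α + 1).
Reduced: α^7 + α^4 + 1.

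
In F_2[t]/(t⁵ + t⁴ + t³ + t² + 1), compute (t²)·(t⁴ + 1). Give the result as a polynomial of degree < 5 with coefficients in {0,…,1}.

Multiply in F_2[t]: (t²)·(t⁴ + 1) = t⁶ + t².
Reduce using t⁵ ≡ t⁴ + t³ + t² + 1 (mod t⁵ + t⁴ + t³ + t² + 1).
Reduced: t + 1.

t + 1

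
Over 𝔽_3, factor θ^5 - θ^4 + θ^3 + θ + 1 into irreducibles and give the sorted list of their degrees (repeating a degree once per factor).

1, 1, 3

Write h(θ) = θ^5 - θ^4 + θ^3 + θ + 1.
Roots in 𝔽_3: h(0) = 1; h(1) = 0 → root; h(2) = 0 → root.
Linear factors from roots: (θ - 1), (θ + 1).
Complete factorization: h(θ) = (θ + 1)·(θ - 1)·(θ^3 - θ^2 - θ - 1).
Factor degrees with multiplicity: 1 + 1 + 3 = 5.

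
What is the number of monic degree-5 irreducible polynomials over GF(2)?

The number of monic irreducibles of degree 5 over GF(2) is (1/5)·Σ_{d∣5} μ(5/d) 2^d.
Divisors of 5: 1, 5; μ(5/d) for each: -1, 1.
Σ = − 2^1 + 2^5 = 30.
N = 30/5 = 6.

6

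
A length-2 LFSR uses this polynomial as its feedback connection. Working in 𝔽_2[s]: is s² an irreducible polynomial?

No

Write f(s) = s².
Check for roots in 𝔽_2: f(0) = 0 → root; f(1) = 1.
f(0) = 0, so (s) divides f(s); f is reducible.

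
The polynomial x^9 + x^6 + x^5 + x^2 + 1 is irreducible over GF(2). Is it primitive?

No

Write f(x) = x^9 + x^6 + x^5 + x^2 + 1.
|GF(2^9)^×| = 2^9 − 1 = 511. Prime factorization: 511 = 7·73.
f is primitive ⇔ x has order 511 in GF(2)[x]/(f), i.e. x^(511/q) ≠ 1 for each prime q | 511.
x^(73) mod f = 1
x^(7) mod f = x^7.
Since x^(73) = 1, the order of x divides 73 < 511; not primitive.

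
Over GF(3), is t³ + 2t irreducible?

Write P(t) = t³ + 2t.
Check for roots in GF(3): P(0) = 0 → root; P(1) = 0 → root; P(2) = 0 → root.
P(0) = 0, so (t) divides P(t); P is reducible.

No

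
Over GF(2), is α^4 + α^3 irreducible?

Write P(α) = α^4 + α^3.
Check for roots in GF(2): P(0) = 0 → root; P(1) = 0 → root.
P(0) = 0, so (α) divides P(α); P is reducible.

No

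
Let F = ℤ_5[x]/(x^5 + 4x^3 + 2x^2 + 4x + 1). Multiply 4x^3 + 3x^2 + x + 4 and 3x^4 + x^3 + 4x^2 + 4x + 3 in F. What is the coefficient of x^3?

Multiply in ℤ_5[x]: (4x^3 + 3x^2 + x + 4)·(3x^4 + x^3 + 4x^2 + 4x + 3) = 2x^7 + 3x^6 + 2x^5 + x^4 + 2x^3 + 4x^2 + 4x + 2.
Reduce using x^5 ≡ x^3 + 3x^2 + x + 4 (mod x^5 + 4x^3 + 2x^2 + 4x + 1).
Reduced: 2x^3 + 2x^2 + 3.

2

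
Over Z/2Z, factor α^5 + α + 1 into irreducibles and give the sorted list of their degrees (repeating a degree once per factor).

Write h(α) = α^5 + α + 1.
Roots in Z/2Z: h(0) = 1; h(1) = 1.
Complete factorization: h(α) = (α^2 + α + 1)·(α^3 + α^2 + 1).
Factor degrees with multiplicity: 2 + 3 = 5.

2, 3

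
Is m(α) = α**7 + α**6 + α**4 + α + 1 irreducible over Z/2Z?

Check for roots in Z/2Z: m(0) = 1; m(1) = 1.
No roots, so no linear factors.
Monic irreducibles of degree 2 over GF(2): α**2 + α + 1.
None of them divide m (all give nonzero remainder).
Monic irreducibles of degree 3 over GF(2): α**3 + α + 1, α**3 + α**2 + 1.
None of them divide m (all give nonzero remainder).
No irreducible factor of degree ≤ 3 exists, so m is irreducible over GF(2).

Yes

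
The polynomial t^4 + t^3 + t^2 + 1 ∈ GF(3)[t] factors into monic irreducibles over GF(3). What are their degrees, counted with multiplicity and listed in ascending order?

Write h(t) = t^4 + t^3 + t^2 + 1.
Roots in GF(3): h(0) = 1; h(1) = 1; h(2) = 2.
Complete factorization: h(t) = (t^4 + t^3 + t^2 + 1).
Factor degrees with multiplicity: 4 = 4.

4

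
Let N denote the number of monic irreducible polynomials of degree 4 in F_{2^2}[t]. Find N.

x^(4^4) − x is the product of all monic irreducibles of degree dividing 4; Möbius inversion gives N = (1/4) Σ μ(4/d)·4^d.
Divisors of 4: 1, 2, 4; μ(4/d) for each: 0, -1, 1.
Σ = − 4^2 + 4^4 = 240.
N = 240/4 = 60.

60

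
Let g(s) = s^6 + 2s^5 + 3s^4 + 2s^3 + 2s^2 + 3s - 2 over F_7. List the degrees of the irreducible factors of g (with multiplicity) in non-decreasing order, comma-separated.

2, 2, 2

Complete factorization: g(s) = (s^2 + s - 3)·(s^2 + 3s + 1)·(s^2 - 2s + 3).
Factor degrees with multiplicity: 2 + 2 + 2 = 6.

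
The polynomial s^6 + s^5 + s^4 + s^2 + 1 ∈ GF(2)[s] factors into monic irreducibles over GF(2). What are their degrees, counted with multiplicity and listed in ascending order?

6

Write h(s) = s^6 + s^5 + s^4 + s^2 + 1.
Roots in GF(2): h(0) = 1; h(1) = 1.
Complete factorization: h(s) = (s^6 + s^5 + s^4 + s^2 + 1).
Factor degrees with multiplicity: 6 = 6.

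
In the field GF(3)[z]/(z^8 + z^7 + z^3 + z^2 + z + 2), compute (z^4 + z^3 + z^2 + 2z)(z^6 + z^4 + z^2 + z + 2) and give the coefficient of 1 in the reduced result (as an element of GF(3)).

Multiply in GF(3)[z]: (z^4 + z^3 + z^2 + 2z)·(z^6 + z^4 + z^2 + z + 2) = z^10 + z^9 + 2z^8 + 2z^6 + z^5 + z^4 + 2z^3 + z^2 + z.
Reduce using z^8 ≡ 2z^7 + 2z^3 + 2z^2 + 2z + 1 (mod z^8 + z^7 + z^3 + z^2 + z + 2).
Reduced: z^7 + 2z^6 + 2z^3 + 2z + 2.

2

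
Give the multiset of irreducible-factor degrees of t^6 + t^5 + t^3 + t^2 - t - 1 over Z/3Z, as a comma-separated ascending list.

1, 2, 3

Write h(t) = t^6 + t^5 + t^3 + t^2 - t - 1.
Roots in Z/3Z: h(0) = 2; h(1) = 2; h(2) = 0 → root.
Linear factors from roots: (t + 1).
Complete factorization: h(t) = (t + 1)·(t^2 - t - 1)·(t^3 + t^2 - t + 1).
Factor degrees with multiplicity: 1 + 2 + 3 = 6.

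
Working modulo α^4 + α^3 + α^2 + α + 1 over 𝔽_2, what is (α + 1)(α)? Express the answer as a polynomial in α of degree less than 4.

α^2 + α

Multiply in 𝔽_2[α]: (α + 1)·(α) = α^2 + α.
Reduced: α^2 + α.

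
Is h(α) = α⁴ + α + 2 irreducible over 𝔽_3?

Yes

Check for roots in 𝔽_3: h(0) = 2; h(1) = 1; h(2) = 2.
No roots, so no linear factors.
Monic irreducibles of degree 2 over GF(3): α² + 1, α² + α + 2, α² + 2α + 2.
None of them divide h (all give nonzero remainder).
No irreducible factor of degree ≤ 2 exists, so h is irreducible over GF(3).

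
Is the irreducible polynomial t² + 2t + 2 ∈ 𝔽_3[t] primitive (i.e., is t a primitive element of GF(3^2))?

Yes

Write f(t) = t² + 2t + 2.
|GF(3^2)^×| = 3^2 − 1 = 8. Prime factorization: 8 = 2^3.
f is primitive ⇔ t has order 8 in GF(3)[t]/(f), i.e. t^(8/q) ≠ 1 for each prime q | 8.
t^(4) mod f = 2.
None equal 1, so t has full order 8; f is primitive.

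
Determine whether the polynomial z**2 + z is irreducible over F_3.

Write P(z) = z**2 + z.
Check for roots in F_3: P(0) = 0 → root; P(1) = 2; P(2) = 0 → root.
P(0) = 0, so (z) divides P(z); P is reducible.

No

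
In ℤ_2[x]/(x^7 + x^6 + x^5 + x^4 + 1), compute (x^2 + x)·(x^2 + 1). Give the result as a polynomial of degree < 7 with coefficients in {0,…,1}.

Multiply in ℤ_2[x]: (x^2 + x)·(x^2 + 1) = x^4 + x^3 + x^2 + x.
Reduced: x^4 + x^3 + x^2 + x.

x^4 + x^3 + x^2 + x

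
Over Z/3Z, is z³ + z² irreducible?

Write g(z) = z³ + z².
Check for roots in Z/3Z: g(0) = 0 → root; g(1) = 2; g(2) = 0 → root.
g(0) = 0, so (z) divides g(z); g is reducible.

No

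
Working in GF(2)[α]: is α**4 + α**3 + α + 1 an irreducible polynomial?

Write h(α) = α**4 + α**3 + α + 1.
Check for roots in GF(2): h(0) = 1; h(1) = 0 → root.
h(1) = 0, so (α − 1) divides h(α); h is reducible.

No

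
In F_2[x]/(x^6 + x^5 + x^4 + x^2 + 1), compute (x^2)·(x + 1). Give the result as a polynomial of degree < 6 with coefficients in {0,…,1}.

x^3 + x^2

Multiply in F_2[x]: (x^2)·(x + 1) = x^3 + x^2.
Reduced: x^3 + x^2.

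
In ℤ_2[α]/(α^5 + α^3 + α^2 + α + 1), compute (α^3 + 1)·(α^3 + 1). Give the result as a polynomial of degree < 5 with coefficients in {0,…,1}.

α^4 + α^3 + α^2 + α + 1

Multiply in ℤ_2[α]: (α^3 + 1)·(α^3 + 1) = α^6 + 1.
Reduce using α^5 ≡ α^3 + α^2 + α + 1 (mod α^5 + α^3 + α^2 + α + 1).
Reduced: α^4 + α^3 + α^2 + α + 1.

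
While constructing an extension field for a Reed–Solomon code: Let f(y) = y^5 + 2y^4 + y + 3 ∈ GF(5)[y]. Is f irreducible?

Yes

Check for roots in GF(5): f(0) = 3; f(1) = 2; f(2) = 4; f(3) = 1; f(4) = 3.
No roots, so no linear factors.
Degree-2 irreducible divisors: test the 10 monic irreducibles of degree 2 over GF(5).
None of them divide f (all give nonzero remainder).
No irreducible factor of degree ≤ 2 exists, so f is irreducible over GF(5).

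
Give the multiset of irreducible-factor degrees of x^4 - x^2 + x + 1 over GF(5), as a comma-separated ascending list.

1, 1, 2

Write g(x) = x^4 - x^2 + x + 1.
Roots in GF(5): g(0) = 1; g(1) = 2; g(2) = 0 → root; g(3) = 1; g(4) = 0 → root.
Linear factors from roots: (x - 2), (x + 1).
Complete factorization: g(x) = (x + 1)·(x - 2)·(x^2 + x + 2).
Factor degrees with multiplicity: 1 + 1 + 2 = 4.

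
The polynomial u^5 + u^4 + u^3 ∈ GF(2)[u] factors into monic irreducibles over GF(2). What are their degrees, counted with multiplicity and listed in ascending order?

Write g(u) = u^5 + u^4 + u^3.
Roots in GF(2): g(0) = 0 → root; g(1) = 1.
Linear factors from roots: (u).
Complete factorization: g(u) = (u)^3·(u^2 + u + 1).
Factor degrees with multiplicity: 1 + 1 + 1 + 2 = 5.

1, 1, 1, 2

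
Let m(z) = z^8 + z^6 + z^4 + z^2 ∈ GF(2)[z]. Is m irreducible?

No

Check for roots in GF(2): m(0) = 0 → root; m(1) = 0 → root.
m(0) = 0, so (z) divides m(z); m is reducible.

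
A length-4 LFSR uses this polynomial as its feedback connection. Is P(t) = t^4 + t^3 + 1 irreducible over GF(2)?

Check for roots in GF(2): P(0) = 1; P(1) = 1.
No roots, so no linear factors.
Monic irreducibles of degree 2 over GF(2): t^2 + t + 1.
None of them divide P (all give nonzero remainder).
No irreducible factor of degree ≤ 2 exists, so P is irreducible over GF(2).

Yes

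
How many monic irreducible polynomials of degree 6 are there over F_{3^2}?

x^(9^6) − x is the product of all monic irreducibles of degree dividing 6; Möbius inversion gives N = (1/6) Σ μ(6/d)·9^d.
Divisors of 6: 1, 2, 3, 6; μ(6/d) for each: 1, -1, -1, 1.
Σ = 9^1 − 9^2 − 9^3 + 9^6 = 530640.
N = 530640/6 = 88440.

88440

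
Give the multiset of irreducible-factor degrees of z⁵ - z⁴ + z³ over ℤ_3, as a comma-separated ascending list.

Write h(z) = z⁵ - z⁴ + z³.
Roots in ℤ_3: h(0) = 0 → root; h(1) = 1; h(2) = 0 → root.
Linear factors from roots: (z), (z + 1).
Complete factorization: h(z) = (z + 1)^2·(z)^3.
Factor degrees with multiplicity: 1 + 1 + 1 + 1 + 1 = 5.

1, 1, 1, 1, 1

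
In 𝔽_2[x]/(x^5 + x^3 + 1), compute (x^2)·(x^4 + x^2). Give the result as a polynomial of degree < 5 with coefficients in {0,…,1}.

Multiply in 𝔽_2[x]: (x^2)·(x^4 + x^2) = x^6 + x^4.
Reduce using x^5 ≡ x^3 + 1 (mod x^5 + x^3 + 1).
Reduced: x.

x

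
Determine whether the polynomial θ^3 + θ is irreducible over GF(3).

No

Write g(θ) = θ^3 + θ.
Check for roots in GF(3): g(0) = 0 → root; g(1) = 2; g(2) = 1.
g(0) = 0, so (θ) divides g(θ); g is reducible.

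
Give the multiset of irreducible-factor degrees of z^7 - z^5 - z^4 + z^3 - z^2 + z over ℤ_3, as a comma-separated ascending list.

1, 1, 1, 2, 2

Write h(z) = z^7 - z^5 - z^4 + z^3 - z^2 + z.
Roots in ℤ_3: h(0) = 0 → root; h(1) = 0 → root; h(2) = 2.
Linear factors from roots: (z), (z - 1).
Complete factorization: h(z) = (z)·(z - 1)^2·(z^2 + z - 1)^2.
Factor degrees with multiplicity: 1 + 1 + 1 + 2 + 2 = 7.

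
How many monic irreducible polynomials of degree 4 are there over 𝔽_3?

The number of monic irreducibles of degree 4 over GF(3) is (1/4)·Σ_{d∣4} μ(4/d) 3^d.
Divisors of 4: 1, 2, 4; μ(4/d) for each: 0, -1, 1.
Σ = − 3^2 + 3^4 = 72.
N = 72/4 = 18.

18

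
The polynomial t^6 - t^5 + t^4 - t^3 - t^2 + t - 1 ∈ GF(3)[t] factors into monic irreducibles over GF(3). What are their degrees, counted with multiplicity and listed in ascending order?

Write h(t) = t^6 - t^5 + t^4 - t^3 - t^2 + t - 1.
Roots in GF(3): h(0) = 2; h(1) = 2; h(2) = 1.
Complete factorization: h(t) = (t^6 - t^5 + t^4 - t^3 - t^2 + t - 1).
Factor degrees with multiplicity: 6 = 6.

6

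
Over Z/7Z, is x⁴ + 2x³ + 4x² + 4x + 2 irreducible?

Yes

Write m(x) = x⁴ + 2x³ + 4x² + 4x + 2.
Check for roots in Z/7Z: m(0) = 2; m(1) = 6; m(2) = 2; m(3) = 3; m(4) = 4; m(5) = 3; m(6) = 1.
No roots, so no linear factors.
Degree-2 irreducible divisors: test the 21 monic irreducibles of degree 2 over GF(7).
None of them divide m (all give nonzero remainder).
No irreducible factor of degree ≤ 2 exists, so m is irreducible over GF(7).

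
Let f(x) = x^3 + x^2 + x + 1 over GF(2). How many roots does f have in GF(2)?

1

Evaluate at each of the 2 elements of GF(2):
f(0) = 1; f(1) = 0 → root.
Roots: {1}.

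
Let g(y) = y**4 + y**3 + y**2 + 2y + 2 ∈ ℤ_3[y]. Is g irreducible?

Yes

Check for roots in ℤ_3: g(0) = 2; g(1) = 1; g(2) = 1.
No roots, so no linear factors.
Monic irreducibles of degree 2 over GF(3): y**2 + 1, y**2 + y + 2, y**2 + 2y + 2.
None of them divide g (all give nonzero remainder).
No irreducible factor of degree ≤ 2 exists, so g is irreducible over GF(3).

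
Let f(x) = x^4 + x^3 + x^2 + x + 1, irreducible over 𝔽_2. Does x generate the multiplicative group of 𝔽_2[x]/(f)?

No

|GF(2^4)^×| = 2^4 − 1 = 15. Prime factorization: 15 = 3·5.
f is primitive ⇔ x has order 15 in GF(2)[x]/(f), i.e. x^(15/q) ≠ 1 for each prime q | 15.
x^(5) mod f = 1
x^(3) mod f = x^3.
Since x^(5) = 1, the order of x divides 5 < 15; not primitive.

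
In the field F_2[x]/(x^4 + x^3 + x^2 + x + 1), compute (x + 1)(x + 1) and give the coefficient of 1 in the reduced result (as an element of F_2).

Multiply in F_2[x]: (x + 1)·(x + 1) = x^2 + 1.
Reduced: x^2 + 1.

1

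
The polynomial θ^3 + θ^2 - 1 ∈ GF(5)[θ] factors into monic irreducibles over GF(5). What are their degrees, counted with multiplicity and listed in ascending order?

Write f(θ) = θ^3 + θ^2 - 1.
Roots in GF(5): f(0) = 4; f(1) = 1; f(2) = 1; f(3) = 0 → root; f(4) = 4.
Linear factors from roots: (θ + 2).
Complete factorization: f(θ) = (θ + 2)·(θ^2 - θ + 2).
Factor degrees with multiplicity: 1 + 2 = 3.

1, 2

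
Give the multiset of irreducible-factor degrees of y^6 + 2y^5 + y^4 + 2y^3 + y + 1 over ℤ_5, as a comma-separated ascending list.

6

Write h(y) = y^6 + 2y^5 + y^4 + 2y^3 + y + 1.
Roots in ℤ_5: h(0) = 1; h(1) = 3; h(2) = 3; h(3) = 4; h(4) = 3.
Complete factorization: h(y) = (y^6 + 2y^5 + y^4 + 2y^3 + y + 1).
Factor degrees with multiplicity: 6 = 6.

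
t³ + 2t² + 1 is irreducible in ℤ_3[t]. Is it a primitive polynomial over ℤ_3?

Yes

Write f(t) = t³ + 2t² + 1.
|GF(3^3)^×| = 3^3 − 1 = 26. Prime factorization: 26 = 2·13.
f is primitive ⇔ t has order 26 in GF(3)[t]/(f), i.e. t^(26/q) ≠ 1 for each prime q | 26.
t^(13) mod f = 2.
t^(2) mod f = t².
None equal 1, so t has full order 26; f is primitive.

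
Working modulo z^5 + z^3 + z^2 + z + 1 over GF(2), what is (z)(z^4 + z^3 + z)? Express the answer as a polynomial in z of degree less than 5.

z^4 + z^3 + z + 1

Multiply in GF(2)[z]: (z)·(z^4 + z^3 + z) = z^5 + z^4 + z^2.
Reduce using z^5 ≡ z^3 + z^2 + z + 1 (mod z^5 + z^3 + z^2 + z + 1).
Reduced: z^4 + z^3 + z + 1.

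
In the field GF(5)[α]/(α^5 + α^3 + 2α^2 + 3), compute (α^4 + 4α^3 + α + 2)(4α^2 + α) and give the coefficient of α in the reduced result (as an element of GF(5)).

Multiply in GF(5)[α]: (α^4 + 4α^3 + α + 2)·(4α^2 + α) = 4α^6 + 2α^5 + 4α^4 + 4α^3 + 4α^2 + 2α.
Reduce using α^5 ≡ 4α^3 + 3α^2 + 2 (mod α^5 + α^3 + 2α^2 + 3).
Reduced: 4α^3 + 4.

0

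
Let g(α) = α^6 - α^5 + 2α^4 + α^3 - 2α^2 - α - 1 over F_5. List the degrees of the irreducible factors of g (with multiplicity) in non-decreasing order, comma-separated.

Roots in F_5: g(0) = 4; g(1) = 4; g(2) = 1; g(3) = 3; g(4) = 1.
Complete factorization: g(α) = (α^6 - α^5 + 2α^4 + α^3 - 2α^2 - α - 1).
Factor degrees with multiplicity: 6 = 6.

6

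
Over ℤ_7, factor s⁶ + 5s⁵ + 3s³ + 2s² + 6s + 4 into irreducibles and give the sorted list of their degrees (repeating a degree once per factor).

1, 1, 1, 3

Write h(s) = s⁶ + 5s⁵ + 3s³ + 2s² + 6s + 4.
Linear factors from roots: (s + 6), (s + 4), (s + 1).
Complete factorization: h(s) = (s + 1)·(s + 4)·(s + 6)·(s³ + s² + 4s + 6).
Factor degrees with multiplicity: 1 + 1 + 1 + 3 = 6.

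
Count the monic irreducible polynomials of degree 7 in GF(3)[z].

x^(3^7) − x is the product of all monic irreducibles of degree dividing 7; Möbius inversion gives N = (1/7) Σ μ(7/d)·3^d.
Divisors of 7: 1, 7; μ(7/d) for each: -1, 1.
Σ = − 3^1 + 3^7 = 2184.
N = 2184/7 = 312.

312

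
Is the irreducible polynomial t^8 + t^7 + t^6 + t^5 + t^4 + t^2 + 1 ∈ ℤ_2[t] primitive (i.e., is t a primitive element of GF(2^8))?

Yes

Write f(t) = t^8 + t^7 + t^6 + t^5 + t^4 + t^2 + 1.
|GF(2^8)^×| = 2^8 − 1 = 255. Prime factorization: 255 = 3·5·17.
f is primitive ⇔ t has order 255 in GF(2)[t]/(f), i.e. t^(255/q) ≠ 1 for each prime q | 255.
t^(85) mod f = t^6 + t^4 + t^3 + t^2 + 1.
t^(51) mod f = t^6 + t^5 + t^4 + t^3 + t.
t^(15) mod f = t^4 + t^2.
None equal 1, so t has full order 255; f is primitive.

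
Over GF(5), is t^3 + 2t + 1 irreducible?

Write m(t) = t^3 + 2t + 1.
Check for roots in GF(5): m(0) = 1; m(1) = 4; m(2) = 3; m(3) = 4; m(4) = 3.
No roots. A degree-3 polynomial over a field with no linear factor is irreducible.

Yes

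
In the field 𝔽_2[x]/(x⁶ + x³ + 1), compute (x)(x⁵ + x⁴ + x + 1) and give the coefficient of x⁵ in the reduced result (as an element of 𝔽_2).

1

Multiply in 𝔽_2[x]: (x)·(x⁵ + x⁴ + x + 1) = x⁶ + x⁵ + x² + x.
Reduce using x⁶ ≡ x³ + 1 (mod x⁶ + x³ + 1).
Reduced: x⁵ + x³ + x² + x + 1.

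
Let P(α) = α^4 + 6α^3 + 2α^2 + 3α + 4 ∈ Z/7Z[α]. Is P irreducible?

Check for roots in Z/7Z: P(0) = 4; P(1) = 2; P(2) = 5; P(3) = 1; P(4) = 2; P(5) = 2; P(6) = 5.
No roots, so no linear factors.
Degree-2 irreducible divisors: test the 21 monic irreducibles of degree 2 over GF(7).
None of them divide P (all give nonzero remainder).
No irreducible factor of degree ≤ 2 exists, so P is irreducible over GF(7).

Yes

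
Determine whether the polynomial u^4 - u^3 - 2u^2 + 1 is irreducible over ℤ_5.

Yes

Write g(u) = u^4 - u^3 - 2u^2 + 1.
Check for roots in ℤ_5: g(0) = 1; g(1) = 4; g(2) = 1; g(3) = 2; g(4) = 1.
No roots, so no linear factors.
Degree-2 irreducible divisors: test the 10 monic irreducibles of degree 2 over GF(5).
None of them divide g (all give nonzero remainder).
No irreducible factor of degree ≤ 2 exists, so g is irreducible over GF(5).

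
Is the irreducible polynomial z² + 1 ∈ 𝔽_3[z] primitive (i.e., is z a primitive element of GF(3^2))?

No

Write f(z) = z² + 1.
|GF(3^2)^×| = 3^2 − 1 = 8. Prime factorization: 8 = 2^3.
f is primitive ⇔ z has order 8 in GF(3)[z]/(f), i.e. z^(8/q) ≠ 1 for each prime q | 8.
z^(4) mod f = 1
Since z^(4) = 1, the order of z divides 4 < 8; not primitive.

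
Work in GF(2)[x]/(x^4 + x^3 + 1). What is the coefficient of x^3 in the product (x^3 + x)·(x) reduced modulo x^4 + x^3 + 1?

Multiply in GF(2)[x]: (x^3 + x)·(x) = x^4 + x^2.
Reduce using x^4 ≡ x^3 + 1 (mod x^4 + x^3 + 1).
Reduced: x^3 + x^2 + 1.

1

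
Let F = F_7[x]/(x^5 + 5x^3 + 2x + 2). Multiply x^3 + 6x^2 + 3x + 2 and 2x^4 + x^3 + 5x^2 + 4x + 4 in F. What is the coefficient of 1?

Multiply in F_7[x]: (x^3 + 6x^2 + 3x + 2)·(2x^4 + x^3 + 5x^2 + 4x + 4) = 2x^7 + 6x^6 + 3x^5 + 6x^4 + 3x^3 + 4x^2 + 6x + 1.
Reduce using x^5 ≡ 2x^3 + 5x + 5 (mod x^5 + 5x^3 + 2x + 2).
Reduced: 4x^4 + 6x^3 + 2x^2 + x + 1.

1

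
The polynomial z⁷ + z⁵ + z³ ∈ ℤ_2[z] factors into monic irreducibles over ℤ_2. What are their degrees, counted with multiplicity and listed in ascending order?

1, 1, 1, 2, 2

Write h(z) = z⁷ + z⁵ + z³.
Roots in ℤ_2: h(0) = 0 → root; h(1) = 1.
Linear factors from roots: (z).
Complete factorization: h(z) = (z)^3·(z² + z + 1)^2.
Factor degrees with multiplicity: 1 + 1 + 1 + 2 + 2 = 7.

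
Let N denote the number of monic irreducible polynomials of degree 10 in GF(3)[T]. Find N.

The number of monic irreducibles of degree 10 over GF(3) is (1/10)·Σ_{d∣10} μ(10/d) 3^d.
Divisors of 10: 1, 2, 5, 10; μ(10/d) for each: 1, -1, -1, 1.
Σ = 3^1 − 3^2 − 3^5 + 3^10 = 58800.
N = 58800/10 = 5880.

5880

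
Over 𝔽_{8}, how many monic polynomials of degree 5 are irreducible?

The number of monic irreducibles of degree 5 over GF(8) is (1/5)·Σ_{d∣5} μ(5/d) 8^d.
Divisors of 5: 1, 5; μ(5/d) for each: -1, 1.
Σ = − 8^1 + 8^5 = 32760.
N = 32760/5 = 6552.

6552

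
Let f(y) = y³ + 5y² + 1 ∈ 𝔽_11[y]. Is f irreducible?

Yes

Check each element of 𝔽_11 for a root: f(0)=1, f(1)=7, f(2)=7, f(3)=7, f(4)=2, f(5)=9, f(6)=1, f(7)=6, f(8)=8, f(9)=2, f(10)=5.
No roots. A degree-3 polynomial over a field with no linear factor is irreducible.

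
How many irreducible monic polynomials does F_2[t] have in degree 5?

6

Gauss's count: N_{2}(5) = (1/5) Σ_{d|5} μ(5/d)·2^d.
Divisors of 5: 1, 5; μ(5/d) for each: -1, 1.
Σ = − 2^1 + 2^5 = 30.
N = 30/5 = 6.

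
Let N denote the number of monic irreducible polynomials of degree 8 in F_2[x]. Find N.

Gauss's count: N_{2}(8) = (1/8) Σ_{d|8} μ(8/d)·2^d.
Divisors of 8: 1, 2, 4, 8; μ(8/d) for each: 0, 0, -1, 1.
Σ = − 2^4 + 2^8 = 240.
N = 240/8 = 30.

30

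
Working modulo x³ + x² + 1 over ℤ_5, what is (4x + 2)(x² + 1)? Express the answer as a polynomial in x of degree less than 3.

Multiply in ℤ_5[x]: (4x + 2)·(x² + 1) = 4x³ + 2x² + 4x + 2.
Reduce using x³ ≡ 4x² + 4 (mod x³ + x² + 1).
Reduced: 3x² + 4x + 3.

3x^2 + 4x + 3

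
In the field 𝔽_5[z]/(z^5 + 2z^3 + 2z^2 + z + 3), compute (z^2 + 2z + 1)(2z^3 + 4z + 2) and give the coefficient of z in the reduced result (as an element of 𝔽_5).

1

Multiply in 𝔽_5[z]: (z^2 + 2z + 1)·(2z^3 + 4z + 2) = 2z^5 + 4z^4 + z^3 + 3z + 2.
Reduce using z^5 ≡ 3z^3 + 3z^2 + 4z + 2 (mod z^5 + 2z^3 + 2z^2 + z + 3).
Reduced: 4z^4 + 2z^3 + z^2 + z + 1.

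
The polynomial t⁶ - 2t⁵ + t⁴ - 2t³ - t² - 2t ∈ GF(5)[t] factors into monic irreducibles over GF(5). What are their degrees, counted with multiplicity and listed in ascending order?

Write h(t) = t⁶ - 2t⁵ + t⁴ - 2t³ - t² - 2t.
Roots in GF(5): h(0) = 0 → root; h(1) = 0 → root; h(2) = 2; h(3) = 0 → root; h(4) = 2.
Linear factors from roots: (t), (t - 1), (t + 2).
Complete factorization: h(t) = (t)·(t + 2)·(t - 1)^2·(t² - 2t - 1).
Factor degrees with multiplicity: 1 + 1 + 1 + 1 + 2 = 6.

1, 1, 1, 1, 2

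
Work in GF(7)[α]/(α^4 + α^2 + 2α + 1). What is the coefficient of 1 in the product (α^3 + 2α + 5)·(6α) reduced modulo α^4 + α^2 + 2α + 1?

1

Multiply in GF(7)[α]: (α^3 + 2α + 5)·(6α) = 6α^4 + 5α^2 + 2α.
Reduce using α^4 ≡ 6α^2 + 5α + 6 (mod α^4 + α^2 + 2α + 1).
Reduced: 6α^2 + 4α + 1.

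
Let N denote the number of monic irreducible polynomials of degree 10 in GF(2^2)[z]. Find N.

104754

x^(4^10) − x is the product of all monic irreducibles of degree dividing 10; Möbius inversion gives N = (1/10) Σ μ(10/d)·4^d.
Divisors of 10: 1, 2, 5, 10; μ(10/d) for each: 1, -1, -1, 1.
Σ = 4^1 − 4^2 − 4^5 + 4^10 = 1047540.
N = 1047540/10 = 104754.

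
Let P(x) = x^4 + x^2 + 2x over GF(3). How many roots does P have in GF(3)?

Evaluate at each of the 3 elements of GF(3):
P(0) = 0 → root; P(1) = 1; P(2) = 0 → root.
Roots: {0, 2}.

2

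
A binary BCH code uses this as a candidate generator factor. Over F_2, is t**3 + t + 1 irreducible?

Write m(t) = t**3 + t + 1.
Check for roots in F_2: m(0) = 1; m(1) = 1.
No roots. A degree-3 polynomial over a field with no linear factor is irreducible.

Yes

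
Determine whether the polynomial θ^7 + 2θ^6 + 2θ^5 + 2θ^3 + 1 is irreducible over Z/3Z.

Yes

Write m(θ) = θ^7 + 2θ^6 + 2θ^5 + 2θ^3 + 1.
Check for roots in Z/3Z: m(0) = 1; m(1) = 2; m(2) = 1.
No roots, so no linear factors.
Monic irreducibles of degree 2 over GF(3): θ^2 + 1, θ^2 + θ + 2, θ^2 + 2θ + 2.
None of them divide m (all give nonzero remainder).
Degree-3 irreducible divisors: test the 8 monic irreducibles of degree 3 over GF(3).
None of them divide m (all give nonzero remainder).
No irreducible factor of degree ≤ 3 exists, so m is irreducible over GF(3).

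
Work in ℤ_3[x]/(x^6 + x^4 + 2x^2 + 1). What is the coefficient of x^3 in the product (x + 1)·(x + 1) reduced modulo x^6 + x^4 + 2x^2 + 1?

0

Multiply in ℤ_3[x]: (x + 1)·(x + 1) = x^2 + 2x + 1.
Reduced: x^2 + 2x + 1.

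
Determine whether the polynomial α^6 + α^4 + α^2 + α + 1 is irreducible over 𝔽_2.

Write h(α) = α^6 + α^4 + α^2 + α + 1.
Check for roots in 𝔽_2: h(0) = 1; h(1) = 1.
No roots, so no linear factors.
Monic irreducibles of degree 2 over GF(2): α^2 + α + 1.
None of them divide h (all give nonzero remainder).
Monic irreducibles of degree 3 over GF(2): α^3 + α + 1, α^3 + α^2 + 1.
None of them divide h (all give nonzero remainder).
No irreducible factor of degree ≤ 3 exists, so h is irreducible over GF(2).

Yes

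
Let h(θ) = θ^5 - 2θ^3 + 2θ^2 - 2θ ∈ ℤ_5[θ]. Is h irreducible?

Check for roots in ℤ_5: h(0) = 0 → root; h(1) = 4; h(2) = 0 → root; h(3) = 1; h(4) = 0 → root.
h(0) = 0, so (θ) divides h(θ); h is reducible.

No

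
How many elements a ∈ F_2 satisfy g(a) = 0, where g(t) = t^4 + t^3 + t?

Evaluate at each of the 2 elements of F_2:
g(0) = 0 → root; g(1) = 1.
Roots: {0}.

1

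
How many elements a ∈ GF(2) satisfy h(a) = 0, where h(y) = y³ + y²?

2

Evaluate at each of the 2 elements of GF(2):
h(0) = 0 → root; h(1) = 0 → root.
Roots: {0, 1}.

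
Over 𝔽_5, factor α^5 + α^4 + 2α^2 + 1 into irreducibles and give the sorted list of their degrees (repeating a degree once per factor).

Write g(α) = α^5 + α^4 + 2α^2 + 1.
Roots in 𝔽_5: g(0) = 1; g(1) = 0 → root; g(2) = 2; g(3) = 3; g(4) = 3.
Linear factors from roots: (α + 4).
Complete factorization: g(α) = (α + 4)·(α^2 + 3α + 4)·(α^2 + 4α + 1).
Factor degrees with multiplicity: 1 + 2 + 2 = 5.

1, 2, 2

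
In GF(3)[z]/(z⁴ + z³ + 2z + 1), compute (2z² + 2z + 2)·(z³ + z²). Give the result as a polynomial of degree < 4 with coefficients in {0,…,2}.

2z^3 + z^2 + 1

Multiply in GF(3)[z]: (2z² + 2z + 2)·(z³ + z²) = 2z⁵ + z⁴ + z³ + 2z².
Reduce using z⁴ ≡ 2z³ + z + 2 (mod z⁴ + z³ + 2z + 1).
Reduced: 2z³ + z² + 1.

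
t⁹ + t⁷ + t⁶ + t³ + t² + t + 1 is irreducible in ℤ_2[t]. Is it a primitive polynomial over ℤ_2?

Write f(t) = t⁹ + t⁷ + t⁶ + t³ + t² + t + 1.
|GF(2^9)^×| = 2^9 − 1 = 511. Prime factorization: 511 = 7·73.
f is primitive ⇔ t has order 511 in GF(2)[t]/(f), i.e. t^(511/q) ≠ 1 for each prime q | 511.
t^(73) mod f = t⁸ + t⁷ + t⁵ + t⁴ + t³ + t² + 1.
t^(7) mod f = t⁷.
None equal 1, so t has full order 511; f is primitive.

Yes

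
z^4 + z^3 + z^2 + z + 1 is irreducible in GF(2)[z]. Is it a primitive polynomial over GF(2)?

No

Write f(z) = z^4 + z^3 + z^2 + z + 1.
|GF(2^4)^×| = 2^4 − 1 = 15. Prime factorization: 15 = 3·5.
f is primitive ⇔ z has order 15 in GF(2)[z]/(f), i.e. z^(15/q) ≠ 1 for each prime q | 15.
z^(5) mod f = 1
z^(3) mod f = z^3.
Since z^(5) = 1, the order of z divides 5 < 15; not primitive.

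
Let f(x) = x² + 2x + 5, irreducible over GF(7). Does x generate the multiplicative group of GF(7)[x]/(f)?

Yes

|GF(7^2)^×| = 7^2 − 1 = 48. Prime factorization: 48 = 2^4·3.
f is primitive ⇔ x has order 48 in GF(7)[x]/(f), i.e. x^(48/q) ≠ 1 for each prime q | 48.
x^(24) mod f = 6.
x^(16) mod f = 4.
None equal 1, so x has full order 48; f is primitive.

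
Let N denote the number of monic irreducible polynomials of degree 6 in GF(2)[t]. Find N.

x^(2^6) − x is the product of all monic irreducibles of degree dividing 6; Möbius inversion gives N = (1/6) Σ μ(6/d)·2^d.
Divisors of 6: 1, 2, 3, 6; μ(6/d) for each: 1, -1, -1, 1.
Σ = 2^1 − 2^2 − 2^3 + 2^6 = 54.
N = 54/6 = 9.

9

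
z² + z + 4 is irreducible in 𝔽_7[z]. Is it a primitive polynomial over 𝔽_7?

No

Write f(z) = z² + z + 4.
|GF(7^2)^×| = 7^2 − 1 = 48. Prime factorization: 48 = 2^4·3.
f is primitive ⇔ z has order 48 in GF(7)[z]/(f), i.e. z^(48/q) ≠ 1 for each prime q | 48.
z^(24) mod f = 1
z^(16) mod f = 2.
Since z^(24) = 1, the order of z divides 24 < 48; not primitive.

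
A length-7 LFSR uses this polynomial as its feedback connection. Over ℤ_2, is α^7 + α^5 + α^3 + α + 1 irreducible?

Write h(α) = α^7 + α^5 + α^3 + α + 1.
Check for roots in ℤ_2: h(0) = 1; h(1) = 1.
No roots, so no linear factors.
Monic irreducibles of degree 2 over GF(2): α^2 + α + 1.
None of them divide h (all give nonzero remainder).
Monic irreducibles of degree 3 over GF(2): α^3 + α + 1, α^3 + α^2 + 1.
None of them divide h (all give nonzero remainder).
No irreducible factor of degree ≤ 3 exists, so h is irreducible over GF(2).

Yes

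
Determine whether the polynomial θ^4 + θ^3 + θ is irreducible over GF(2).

No

Write m(θ) = θ^4 + θ^3 + θ.
Check for roots in GF(2): m(0) = 0 → root; m(1) = 1.
m(0) = 0, so (θ) divides m(θ); m is reducible.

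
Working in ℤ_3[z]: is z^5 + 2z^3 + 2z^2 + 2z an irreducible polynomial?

No

Write P(z) = z^5 + 2z^3 + 2z^2 + 2z.
Check for roots in ℤ_3: P(0) = 0 → root; P(1) = 1; P(2) = 0 → root.
P(0) = 0, so (z) divides P(z); P is reducible.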